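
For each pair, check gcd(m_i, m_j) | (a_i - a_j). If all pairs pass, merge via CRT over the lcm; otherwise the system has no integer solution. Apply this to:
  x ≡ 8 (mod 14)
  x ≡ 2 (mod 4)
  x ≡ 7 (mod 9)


Moduli 14, 4, 9 are not pairwise coprime, so CRT works modulo lcm(m_i) when all pairwise compatibility conditions hold.
Pairwise compatibility: gcd(m_i, m_j) must divide a_i - a_j for every pair.
Merge one congruence at a time:
  Start: x ≡ 8 (mod 14).
  Combine with x ≡ 2 (mod 4): gcd(14, 4) = 2; 2 - 8 = -6, which IS divisible by 2, so compatible.
    Write x = 8 + 14·t and substitute into x ≡ 2 (mod 4): 14·t ≡ 2 − 8 = -6 (mod 4).
    Divide the congruence (and modulus) by g = 2: 7·t ≡ -3 (mod 2).
    Reduce coefficients mod 2: 1·t ≡ 1 (mod 2).
    So t ≡ 1 (mod 2).
    Then x = 8 + 14·1 = 22, valid modulo lcm(14, 4) = 28: x ≡ 22 (mod 28).
  Combine with x ≡ 7 (mod 9): gcd(28, 9) = 1; 7 - 22 = -15, which IS divisible by 1, so compatible.
    Write x = 22 + 28·t and substitute into x ≡ 7 (mod 9): 28·t ≡ 7 − 22 = -15 (mod 9).
    Reduce coefficients mod 9: 1·t ≡ 3 (mod 9).
    So t ≡ 3 (mod 9).
    Then x = 22 + 28·3 = 106, valid modulo lcm(28, 9) = 252: x ≡ 106 (mod 252).
Verify: 106 mod 14 = 8, 106 mod 4 = 2, 106 mod 9 = 7.

x ≡ 106 (mod 252).


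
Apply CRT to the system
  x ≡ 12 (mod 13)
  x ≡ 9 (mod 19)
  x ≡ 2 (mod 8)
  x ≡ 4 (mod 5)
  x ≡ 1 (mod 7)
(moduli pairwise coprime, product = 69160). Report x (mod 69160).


Product of moduli M = 13 · 19 · 8 · 5 · 7 = 69160.
Merge one congruence at a time:
  Start: x ≡ 12 (mod 13).
  Combine with x ≡ 9 (mod 19); new modulus lcm = 247.
    Write x = 12 + 13·t and substitute into x ≡ 9 (mod 19): 13·t ≡ 9 − 12 = -3 (mod 19).
    Reduce coefficients mod 19: 13·t ≡ 16 (mod 19).
    The inverse of 13 mod 19 is 3 (since 13·3 = 39 = 2·19 + 1), so t ≡ 3·16 = 48 ≡ 10 (mod 19).
    Then x = 12 + 13·10 = 142, valid modulo lcm(13, 19) = 247: x ≡ 142 (mod 247).
  Combine with x ≡ 2 (mod 8); new modulus lcm = 1976.
    Write x = 142 + 247·t and substitute into x ≡ 2 (mod 8): 247·t ≡ 2 − 142 = -140 (mod 8).
    Reduce coefficients mod 8: 7·t ≡ 4 (mod 8).
    The inverse of 7 mod 8 is 7 (since 7·7 = 49 = 6·8 + 1), so t ≡ 7·4 = 28 ≡ 4 (mod 8).
    Then x = 142 + 247·4 = 1130, valid modulo lcm(247, 8) = 1976: x ≡ 1130 (mod 1976).
  Combine with x ≡ 4 (mod 5); new modulus lcm = 9880.
    Write x = 1130 + 1976·t and substitute into x ≡ 4 (mod 5): 1976·t ≡ 4 − 1130 = -1126 (mod 5).
    Reduce coefficients mod 5: 1·t ≡ 4 (mod 5).
    So t ≡ 4 (mod 5).
    Then x = 1130 + 1976·4 = 9034, valid modulo lcm(1976, 5) = 9880: x ≡ 9034 (mod 9880).
  Combine with x ≡ 1 (mod 7); new modulus lcm = 69160.
    Write x = 9034 + 9880·t and substitute into x ≡ 1 (mod 7): 9880·t ≡ 1 − 9034 = -9033 (mod 7).
    Reduce coefficients mod 7: 3·t ≡ 4 (mod 7).
    The inverse of 3 mod 7 is 5 (since 3·5 = 15 = 2·7 + 1), so t ≡ 5·4 = 20 ≡ 6 (mod 7).
    Then x = 9034 + 9880·6 = 68314, valid modulo lcm(9880, 7) = 69160: x ≡ 68314 (mod 69160).
Verify against each original: 68314 mod 13 = 12, 68314 mod 19 = 9, 68314 mod 8 = 2, 68314 mod 5 = 4, 68314 mod 7 = 1.

x ≡ 68314 (mod 69160).


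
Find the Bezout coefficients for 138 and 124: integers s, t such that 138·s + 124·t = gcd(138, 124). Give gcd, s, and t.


Euclidean algorithm on (138, 124) — divide until remainder is 0:
  138 = 1 · 124 + 14
  124 = 8 · 14 + 12
  14 = 1 · 12 + 2
  12 = 6 · 2 + 0
gcd(138, 124) = 2.
Track Bezout coefficients alongside the remainders: start with r₀ = 138 = a·1 + b·0 (s = 1, t = 0) and r₁ = 124 = a·0 + b·1 (s = 0, t = 1); each new remainder r_{k+1} = r_{k-1} − q_k·r_k inherits s_{k+1} = s_{k-1} − q_k·s_k, t_{k+1} = t_{k-1} − q_k·t_k, so r_k = a·s_k + b·t_k at every step:
  q = 1: r = 14, s = 1 − 1·0 = 1, t = 0 − 1·1 = -1  (check: 138·1 + 124·(-1) = 14)
  q = 8: r = 12, s = 0 − 8·1 = -8, t = 1 − 8·(-1) = 9  (check: 138·(-8) + 124·9 = 12)
  q = 1: r = 2, s = 1 − 1·(-8) = 9, t = -1 − 1·9 = -10  (check: 138·9 + 124·(-10) = 2)
The row with r = 2 (the gcd) gives the Bezout coefficients s = 9, t = -10.
Result: 138 · (9) + 124 · (-10) = 2.

gcd(138, 124) = 2; s = 9, t = -10 (check: 138·9 + 124·(-10) = 2).


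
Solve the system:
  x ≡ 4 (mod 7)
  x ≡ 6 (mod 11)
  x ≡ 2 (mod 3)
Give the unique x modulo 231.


Moduli 7, 11, 3 are pairwise coprime; by CRT there is a unique solution modulo M = 7 · 11 · 3 = 231.
Solve pairwise, accumulating the modulus:
  Start with x ≡ 4 (mod 7).
  Combine with x ≡ 6 (mod 11): since gcd(7, 11) = 1, we get a unique residue mod 77.
    Write x = 4 + 7·t and substitute into x ≡ 6 (mod 11): 7·t ≡ 6 − 4 = 2 (mod 11).
    The inverse of 7 mod 11 is 8 (since 7·8 = 56 = 5·11 + 1), so t ≡ 8·2 = 16 ≡ 5 (mod 11).
    Then x = 4 + 7·5 = 39, valid modulo lcm(7, 11) = 77: x ≡ 39 (mod 77).
  Combine with x ≡ 2 (mod 3): since gcd(77, 3) = 1, we get a unique residue mod 231.
    Write x = 39 + 77·t and substitute into x ≡ 2 (mod 3): 77·t ≡ 2 − 39 = -37 (mod 3).
    Reduce coefficients mod 3: 2·t ≡ 2 (mod 3).
    The inverse of 2 mod 3 is 2 (since 2·2 = 4 = 1·3 + 1), so t ≡ 2·2 = 4 ≡ 1 (mod 3).
    Then x = 39 + 77·1 = 116, valid modulo lcm(77, 3) = 231: x ≡ 116 (mod 231).
Verify: 116 mod 7 = 4 ✓, 116 mod 11 = 6 ✓, 116 mod 3 = 2 ✓.

x ≡ 116 (mod 231).


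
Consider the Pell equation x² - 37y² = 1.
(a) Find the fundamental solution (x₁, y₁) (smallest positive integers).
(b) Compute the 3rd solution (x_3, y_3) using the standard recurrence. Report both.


Step 1: Find the fundamental solution (x₁, y₁) of x² - 37y² = 1.
  Expand √37 as a continued fraction. a₀ = ⌊√37⌋ = 6; iterate m_{k+1} = d_k·a_k − m_k, d_{k+1} = (37 − m_{k+1}²)/d_k, a_{k+1} = ⌊(a₀ + m_{k+1})/d_{k+1}⌋ (starting m₀ = 0, d₀ = 1), with convergents p_k = a_k·p_{k-1} + p_{k-2}, q_k = a_k·q_{k-1} + q_{k-2} (p₋₁ = 1, q₋₁ = 0):
  k = 0: a₀ = 6; p₀/q₀ = 6/1; p₀² − 37·q₀² = 36 − 37 = -1.
  k = 1: m = 6, d = 1, a = ⌊(6 + 6)/1⌋ = 12; p/q = (12·6 + 1)/(12·1 + 0) = 73/12; p² − 37·q² = 5329 − 5328 = 1.
  The first convergent with p² − 37·q² = 1 gives the fundamental solution (x₁, y₁) = (73, 12).
Step 2: Apply the recurrence (x_{n+1}, y_{n+1}) = (x₁x_n + 37y₁y_n, x₁y_n + y₁x_n) repeatedly.
  From (x_1, y_1) = (73, 12): x_2 = 73·73 + 37·12·12 = 10657; y_2 = 73·12 + 12·73 = 1752.
  From (x_2, y_2) = (10657, 1752): x_3 = 73·10657 + 37·12·1752 = 1555849; y_3 = 73·1752 + 12·10657 = 255780.
Step 3: Verify x_3² - 37·y_3² = 2420666110801 - 2420666110800 = 1 (should be 1). ✓

(x_1, y_1) = (73, 12); (x_3, y_3) = (1555849, 255780).


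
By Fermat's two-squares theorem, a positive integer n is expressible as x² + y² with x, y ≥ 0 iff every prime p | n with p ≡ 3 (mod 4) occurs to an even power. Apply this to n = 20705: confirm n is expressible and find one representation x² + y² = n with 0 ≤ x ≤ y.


Step 1: Factor n = 20705 = 5 · 41 · 101.
Step 2: Check the mod-4 condition on each prime factor: 5 ≡ 1 (mod 4), exponent 1; 41 ≡ 1 (mod 4), exponent 1; 101 ≡ 1 (mod 4), exponent 1.
All primes ≡ 3 (mod 4) appear to even exponent (or don't appear), so by the two-squares theorem n IS expressible as a sum of two squares.
Step 3: Build a representation. Here n = 5 · 41 · 101 is a product of primes ≡ 1 (mod 4). Each prime p ≡ 1 (mod 4) is itself a sum of two squares; find a² by testing p − a² for a perfect square:
  5: 5 − 1² = 4 = 2² ⇒ 5 = 1² + 2².
  41: 41 − 1² = 40, 41 − 2² = 37, 41 − 3² = 32, 41 − 4² = 25 = 5² ⇒ 41 = 4² + 5².
  101: 101 − 1² = 100 = 10² ⇒ 101 = 1² + 10².
  Combine using the Brahmagupta–Fibonacci identity (a² + b²)(c² + d²) = (ac − bd)² + (ad + bc)² = (ac + bd)² + (ad − bc)²:
  5 · 41 = 205: from (1² + 2²)(4² + 5²), take (1·4 − 2·5, 1·5 + 2·4) = (4 − 10, 5 + 8) = (-6, 13); dropping signs (only squares matter) gives (6, 13); check 6² + 13² = 36 + 169 = 205 ✓.
  205 · 101 = 20705: from (6² + 13²)(1² + 10²), take (6·1 − 13·10, 6·10 + 13·1) = (6 − 130, 60 + 13) = (-124, 73); dropping signs (only squares matter) gives (124, 73); check 124² + 73² = 15376 + 5329 = 20705 ✓.
Step 4: Order so x ≤ y and verify: 73² + 124² = 5329 + 15376 = 20705 = n. ✓

n = 20705 = 73² + 124² (one valid representation with x ≤ y).


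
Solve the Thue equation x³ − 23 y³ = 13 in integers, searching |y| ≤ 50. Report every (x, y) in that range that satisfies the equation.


The equation is x³ - 23y³ = 13. For fixed y, x³ = 23·y³ + 13, so a solution requires the RHS to be a perfect cube.
Strategy: iterate y from -50 to 50, compute RHS = 23·y³ + 13, and check whether it is a (positive or negative) perfect cube.
Check small values of y:
  y = 0: RHS = 13 is not a perfect cube.
  y = 1: RHS = 36 is not a perfect cube.
  y = -1: RHS = -10 is not a perfect cube.
  y = 2: RHS = 197 is not a perfect cube.
  y = -2: RHS = -171 is not a perfect cube.
  y = 3: RHS = 634 is not a perfect cube.
  y = -3: RHS = -608 is not a perfect cube.
Continuing the search up to |y| = 50 finds no solutions either.
No (x, y) in the scanned range satisfies the equation.

No integer solutions with |y| ≤ 50.


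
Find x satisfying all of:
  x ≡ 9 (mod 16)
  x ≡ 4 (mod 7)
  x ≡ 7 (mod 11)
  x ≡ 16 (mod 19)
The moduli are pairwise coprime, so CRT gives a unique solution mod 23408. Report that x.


Product of moduli M = 16 · 7 · 11 · 19 = 23408.
Merge one congruence at a time:
  Start: x ≡ 9 (mod 16).
  Combine with x ≡ 4 (mod 7); new modulus lcm = 112.
    Write x = 9 + 16·t and substitute into x ≡ 4 (mod 7): 16·t ≡ 4 − 9 = -5 (mod 7).
    Reduce coefficients mod 7: 2·t ≡ 2 (mod 7).
    The inverse of 2 mod 7 is 4 (since 2·4 = 8 = 1·7 + 1), so t ≡ 4·2 = 8 ≡ 1 (mod 7).
    Then x = 9 + 16·1 = 25, valid modulo lcm(16, 7) = 112: x ≡ 25 (mod 112).
  Combine with x ≡ 7 (mod 11); new modulus lcm = 1232.
    Write x = 25 + 112·t and substitute into x ≡ 7 (mod 11): 112·t ≡ 7 − 25 = -18 (mod 11).
    Reduce coefficients mod 11: 2·t ≡ 4 (mod 11).
    The inverse of 2 mod 11 is 6 (since 2·6 = 12 = 1·11 + 1), so t ≡ 6·4 = 24 ≡ 2 (mod 11).
    Then x = 25 + 112·2 = 249, valid modulo lcm(112, 11) = 1232: x ≡ 249 (mod 1232).
  Combine with x ≡ 16 (mod 19); new modulus lcm = 23408.
    Write x = 249 + 1232·t and substitute into x ≡ 16 (mod 19): 1232·t ≡ 16 − 249 = -233 (mod 19).
    Reduce coefficients mod 19: 16·t ≡ 14 (mod 19).
    The inverse of 16 mod 19 is 6 (since 16·6 = 96 = 5·19 + 1), so t ≡ 6·14 = 84 ≡ 8 (mod 19).
    Then x = 249 + 1232·8 = 10105, valid modulo lcm(1232, 19) = 23408: x ≡ 10105 (mod 23408).
Verify against each original: 10105 mod 16 = 9, 10105 mod 7 = 4, 10105 mod 11 = 7, 10105 mod 19 = 16.

x ≡ 10105 (mod 23408).


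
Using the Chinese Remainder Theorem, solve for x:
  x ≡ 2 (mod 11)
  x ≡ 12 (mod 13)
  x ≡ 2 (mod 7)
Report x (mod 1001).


Moduli 11, 13, 7 are pairwise coprime; by CRT there is a unique solution modulo M = 11 · 13 · 7 = 1001.
Solve pairwise, accumulating the modulus:
  Start with x ≡ 2 (mod 11).
  Combine with x ≡ 12 (mod 13): since gcd(11, 13) = 1, we get a unique residue mod 143.
    Write x = 2 + 11·t and substitute into x ≡ 12 (mod 13): 11·t ≡ 12 − 2 = 10 (mod 13).
    The inverse of 11 mod 13 is 6 (since 11·6 = 66 = 5·13 + 1), so t ≡ 6·10 = 60 ≡ 8 (mod 13).
    Then x = 2 + 11·8 = 90, valid modulo lcm(11, 13) = 143: x ≡ 90 (mod 143).
  Combine with x ≡ 2 (mod 7): since gcd(143, 7) = 1, we get a unique residue mod 1001.
    Write x = 90 + 143·t and substitute into x ≡ 2 (mod 7): 143·t ≡ 2 − 90 = -88 (mod 7).
    Reduce coefficients mod 7: 3·t ≡ 3 (mod 7).
    The inverse of 3 mod 7 is 5 (since 3·5 = 15 = 2·7 + 1), so t ≡ 5·3 = 15 ≡ 1 (mod 7).
    Then x = 90 + 143·1 = 233, valid modulo lcm(143, 7) = 1001: x ≡ 233 (mod 1001).
Verify: 233 mod 11 = 2 ✓, 233 mod 13 = 12 ✓, 233 mod 7 = 2 ✓.

x ≡ 233 (mod 1001).


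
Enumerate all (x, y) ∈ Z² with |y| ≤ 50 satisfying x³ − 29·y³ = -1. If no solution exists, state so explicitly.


The equation is x³ - 29y³ = -1. For fixed y, x³ = 29·y³ − 1, so a solution requires the RHS to be a perfect cube.
Strategy: iterate y from -50 to 50, compute RHS = 29·y³ − 1, and check whether it is a (positive or negative) perfect cube.
Check small values of y:
  y = 0: RHS = -1 = (-1)³ ⇒ x = -1 works.
  y = 1: RHS = 28 is not a perfect cube.
  y = -1: RHS = -30 is not a perfect cube.
  y = 2: RHS = 231 is not a perfect cube.
  y = -2: RHS = -233 is not a perfect cube.
  y = 3: RHS = 782 is not a perfect cube.
  y = -3: RHS = -784 is not a perfect cube.
Continuing the search up to |y| = 50 finds no further solutions beyond those listed.
Collected solutions: (-1, 0).

Solutions (with |y| ≤ 50): (-1, 0).


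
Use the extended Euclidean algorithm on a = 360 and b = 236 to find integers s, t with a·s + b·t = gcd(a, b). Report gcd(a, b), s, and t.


Euclidean algorithm on (360, 236) — divide until remainder is 0:
  360 = 1 · 236 + 124
  236 = 1 · 124 + 112
  124 = 1 · 112 + 12
  112 = 9 · 12 + 4
  12 = 3 · 4 + 0
gcd(360, 236) = 4.
Track Bezout coefficients alongside the remainders: start with r₀ = 360 = a·1 + b·0 (s = 1, t = 0) and r₁ = 236 = a·0 + b·1 (s = 0, t = 1); each new remainder r_{k+1} = r_{k-1} − q_k·r_k inherits s_{k+1} = s_{k-1} − q_k·s_k, t_{k+1} = t_{k-1} − q_k·t_k, so r_k = a·s_k + b·t_k at every step:
  q = 1: r = 124, s = 1 − 1·0 = 1, t = 0 − 1·1 = -1  (check: 360·1 + 236·(-1) = 124)
  q = 1: r = 112, s = 0 − 1·1 = -1, t = 1 − 1·(-1) = 2  (check: 360·(-1) + 236·2 = 112)
  q = 1: r = 12, s = 1 − 1·(-1) = 2, t = -1 − 1·2 = -3  (check: 360·2 + 236·(-3) = 12)
  q = 9: r = 4, s = -1 − 9·2 = -19, t = 2 − 9·(-3) = 29  (check: 360·(-19) + 236·29 = 4)
The row with r = 4 (the gcd) gives the Bezout coefficients s = -19, t = 29.
Result: 360 · (-19) + 236 · (29) = 4.

gcd(360, 236) = 4; s = -19, t = 29 (check: 360·(-19) + 236·29 = 4).


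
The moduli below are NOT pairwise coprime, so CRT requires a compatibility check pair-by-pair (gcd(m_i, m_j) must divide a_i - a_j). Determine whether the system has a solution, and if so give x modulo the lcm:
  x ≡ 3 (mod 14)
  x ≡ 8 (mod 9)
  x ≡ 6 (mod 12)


Moduli 14, 9, 12 are not pairwise coprime, so CRT works modulo lcm(m_i) when all pairwise compatibility conditions hold.
Pairwise compatibility: gcd(m_i, m_j) must divide a_i - a_j for every pair.
Merge one congruence at a time:
  Start: x ≡ 3 (mod 14).
  Combine with x ≡ 8 (mod 9): gcd(14, 9) = 1; 8 - 3 = 5, which IS divisible by 1, so compatible.
    Write x = 3 + 14·t and substitute into x ≡ 8 (mod 9): 14·t ≡ 8 − 3 = 5 (mod 9).
    Reduce coefficients mod 9: 5·t ≡ 5 (mod 9).
    The inverse of 5 mod 9 is 2 (since 5·2 = 10 = 1·9 + 1), so t ≡ 2·5 = 10 ≡ 1 (mod 9).
    Then x = 3 + 14·1 = 17, valid modulo lcm(14, 9) = 126: x ≡ 17 (mod 126).
  Combine with x ≡ 6 (mod 12): gcd(126, 12) = 6, and 6 - 17 = -11 is NOT divisible by 6.
    ⇒ system is inconsistent (no integer solution).

No solution (the system is inconsistent).


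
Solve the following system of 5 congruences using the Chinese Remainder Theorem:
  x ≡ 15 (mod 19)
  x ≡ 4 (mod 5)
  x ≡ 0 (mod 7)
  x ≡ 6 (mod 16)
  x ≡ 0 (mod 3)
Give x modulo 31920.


Product of moduli M = 19 · 5 · 7 · 16 · 3 = 31920.
Merge one congruence at a time:
  Start: x ≡ 15 (mod 19).
  Combine with x ≡ 4 (mod 5); new modulus lcm = 95.
    Write x = 15 + 19·t and substitute into x ≡ 4 (mod 5): 19·t ≡ 4 − 15 = -11 (mod 5).
    Reduce coefficients mod 5: 4·t ≡ 4 (mod 5).
    The inverse of 4 mod 5 is 4 (since 4·4 = 16 = 3·5 + 1), so t ≡ 4·4 = 16 ≡ 1 (mod 5).
    Then x = 15 + 19·1 = 34, valid modulo lcm(19, 5) = 95: x ≡ 34 (mod 95).
  Combine with x ≡ 0 (mod 7); new modulus lcm = 665.
    Write x = 34 + 95·t and substitute into x ≡ 0 (mod 7): 95·t ≡ 0 − 34 = -34 (mod 7).
    Reduce coefficients mod 7: 4·t ≡ 1 (mod 7).
    The inverse of 4 mod 7 is 2 (since 4·2 = 8 = 1·7 + 1), so t ≡ 2·1 = 2 ≡ 2 (mod 7).
    Then x = 34 + 95·2 = 224, valid modulo lcm(95, 7) = 665: x ≡ 224 (mod 665).
  Combine with x ≡ 6 (mod 16); new modulus lcm = 10640.
    Write x = 224 + 665·t and substitute into x ≡ 6 (mod 16): 665·t ≡ 6 − 224 = -218 (mod 16).
    Reduce coefficients mod 16: 9·t ≡ 6 (mod 16).
    The inverse of 9 mod 16 is 9 (since 9·9 = 81 = 5·16 + 1), so t ≡ 9·6 = 54 ≡ 6 (mod 16).
    Then x = 224 + 665·6 = 4214, valid modulo lcm(665, 16) = 10640: x ≡ 4214 (mod 10640).
  Combine with x ≡ 0 (mod 3); new modulus lcm = 31920.
    Write x = 4214 + 10640·t and substitute into x ≡ 0 (mod 3): 10640·t ≡ 0 − 4214 = -4214 (mod 3).
    Reduce coefficients mod 3: 2·t ≡ 1 (mod 3).
    The inverse of 2 mod 3 is 2 (since 2·2 = 4 = 1·3 + 1), so t ≡ 2·1 = 2 ≡ 2 (mod 3).
    Then x = 4214 + 10640·2 = 25494, valid modulo lcm(10640, 3) = 31920: x ≡ 25494 (mod 31920).
Verify against each original: 25494 mod 19 = 15, 25494 mod 5 = 4, 25494 mod 7 = 0, 25494 mod 16 = 6, 25494 mod 3 = 0.

x ≡ 25494 (mod 31920).


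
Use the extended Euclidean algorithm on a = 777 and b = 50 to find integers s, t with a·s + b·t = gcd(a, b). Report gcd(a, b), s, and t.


Euclidean algorithm on (777, 50) — divide until remainder is 0:
  777 = 15 · 50 + 27
  50 = 1 · 27 + 23
  27 = 1 · 23 + 4
  23 = 5 · 4 + 3
  4 = 1 · 3 + 1
  3 = 3 · 1 + 0
gcd(777, 50) = 1.
Track Bezout coefficients alongside the remainders: start with r₀ = 777 = a·1 + b·0 (s = 1, t = 0) and r₁ = 50 = a·0 + b·1 (s = 0, t = 1); each new remainder r_{k+1} = r_{k-1} − q_k·r_k inherits s_{k+1} = s_{k-1} − q_k·s_k, t_{k+1} = t_{k-1} − q_k·t_k, so r_k = a·s_k + b·t_k at every step:
  q = 15: r = 27, s = 1 − 15·0 = 1, t = 0 − 15·1 = -15  (check: 777·1 + 50·(-15) = 27)
  q = 1: r = 23, s = 0 − 1·1 = -1, t = 1 − 1·(-15) = 16  (check: 777·(-1) + 50·16 = 23)
  q = 1: r = 4, s = 1 − 1·(-1) = 2, t = -15 − 1·16 = -31  (check: 777·2 + 50·(-31) = 4)
  q = 5: r = 3, s = -1 − 5·2 = -11, t = 16 − 5·(-31) = 171  (check: 777·(-11) + 50·171 = 3)
  q = 1: r = 1, s = 2 − 1·(-11) = 13, t = -31 − 1·171 = -202  (check: 777·13 + 50·(-202) = 1)
The row with r = 1 (the gcd) gives the Bezout coefficients s = 13, t = -202.
Result: 777 · (13) + 50 · (-202) = 1.

gcd(777, 50) = 1; s = 13, t = -202 (check: 777·13 + 50·(-202) = 1).


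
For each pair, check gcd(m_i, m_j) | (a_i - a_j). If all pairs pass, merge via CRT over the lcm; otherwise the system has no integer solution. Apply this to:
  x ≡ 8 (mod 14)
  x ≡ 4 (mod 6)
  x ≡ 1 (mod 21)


Moduli 14, 6, 21 are not pairwise coprime, so CRT works modulo lcm(m_i) when all pairwise compatibility conditions hold.
Pairwise compatibility: gcd(m_i, m_j) must divide a_i - a_j for every pair.
Merge one congruence at a time:
  Start: x ≡ 8 (mod 14).
  Combine with x ≡ 4 (mod 6): gcd(14, 6) = 2; 4 - 8 = -4, which IS divisible by 2, so compatible.
    Write x = 8 + 14·t and substitute into x ≡ 4 (mod 6): 14·t ≡ 4 − 8 = -4 (mod 6).
    Divide the congruence (and modulus) by g = 2: 7·t ≡ -2 (mod 3).
    Reduce coefficients mod 3: 1·t ≡ 1 (mod 3).
    So t ≡ 1 (mod 3).
    Then x = 8 + 14·1 = 22, valid modulo lcm(14, 6) = 42: x ≡ 22 (mod 42).
  Combine with x ≡ 1 (mod 21): gcd(42, 21) = 21; 1 - 22 = -21, which IS divisible by 21, so compatible.
    Write x = 22 + 42·t and substitute into x ≡ 1 (mod 21): 42·t ≡ 1 − 22 = -21 (mod 21).
    Divide the congruence (and modulus) by g = 21: 2·t ≡ -1 (mod 1).
    Modulo 1 every t works; take t = 0.
    Then x = 22 + 42·0 = 22, valid modulo lcm(42, 21) = 42: x ≡ 22 (mod 42).
Verify: 22 mod 14 = 8, 22 mod 6 = 4, 22 mod 21 = 1.

x ≡ 22 (mod 42).


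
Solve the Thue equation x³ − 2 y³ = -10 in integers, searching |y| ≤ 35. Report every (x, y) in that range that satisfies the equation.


The equation is x³ - 2y³ = -10. For fixed y, x³ = 2·y³ − 10, so a solution requires the RHS to be a perfect cube.
Strategy: iterate y from -35 to 35, compute RHS = 2·y³ − 10, and check whether it is a (positive or negative) perfect cube.
Check small values of y:
  y = 0: RHS = -10 is not a perfect cube.
  y = 1: RHS = -8 = (-2)³ ⇒ x = -2 works.
  y = -1: RHS = -12 is not a perfect cube.
  y = 2: RHS = 6 is not a perfect cube.
  y = -2: RHS = -26 is not a perfect cube.
  y = 3: RHS = 44 is not a perfect cube.
  y = -3: RHS = -64 = (-4)³ ⇒ x = -4 works.
Continuing the search up to |y| = 35 finds no further solutions beyond those listed.
Collected solutions: (-2, 1), (-4, -3).

Solutions (with |y| ≤ 35): (-2, 1), (-4, -3).


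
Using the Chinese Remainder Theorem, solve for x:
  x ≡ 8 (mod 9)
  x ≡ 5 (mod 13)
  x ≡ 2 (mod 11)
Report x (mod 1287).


Moduli 9, 13, 11 are pairwise coprime; by CRT there is a unique solution modulo M = 9 · 13 · 11 = 1287.
Solve pairwise, accumulating the modulus:
  Start with x ≡ 8 (mod 9).
  Combine with x ≡ 5 (mod 13): since gcd(9, 13) = 1, we get a unique residue mod 117.
    Write x = 8 + 9·t and substitute into x ≡ 5 (mod 13): 9·t ≡ 5 − 8 = -3 (mod 13).
    Reduce coefficients mod 13: 9·t ≡ 10 (mod 13).
    The inverse of 9 mod 13 is 3 (since 9·3 = 27 = 2·13 + 1), so t ≡ 3·10 = 30 ≡ 4 (mod 13).
    Then x = 8 + 9·4 = 44, valid modulo lcm(9, 13) = 117: x ≡ 44 (mod 117).
  Combine with x ≡ 2 (mod 11): since gcd(117, 11) = 1, we get a unique residue mod 1287.
    Write x = 44 + 117·t and substitute into x ≡ 2 (mod 11): 117·t ≡ 2 − 44 = -42 (mod 11).
    Reduce coefficients mod 11: 7·t ≡ 2 (mod 11).
    The inverse of 7 mod 11 is 8 (since 7·8 = 56 = 5·11 + 1), so t ≡ 8·2 = 16 ≡ 5 (mod 11).
    Then x = 44 + 117·5 = 629, valid modulo lcm(117, 11) = 1287: x ≡ 629 (mod 1287).
Verify: 629 mod 9 = 8 ✓, 629 mod 13 = 5 ✓, 629 mod 11 = 2 ✓.

x ≡ 629 (mod 1287).


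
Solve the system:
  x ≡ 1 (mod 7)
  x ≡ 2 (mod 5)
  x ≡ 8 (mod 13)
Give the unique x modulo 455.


Moduli 7, 5, 13 are pairwise coprime; by CRT there is a unique solution modulo M = 7 · 5 · 13 = 455.
Solve pairwise, accumulating the modulus:
  Start with x ≡ 1 (mod 7).
  Combine with x ≡ 2 (mod 5): since gcd(7, 5) = 1, we get a unique residue mod 35.
    Write x = 1 + 7·t and substitute into x ≡ 2 (mod 5): 7·t ≡ 2 − 1 = 1 (mod 5).
    Reduce coefficients mod 5: 2·t ≡ 1 (mod 5).
    The inverse of 2 mod 5 is 3 (since 2·3 = 6 = 1·5 + 1), so t ≡ 3·1 = 3 ≡ 3 (mod 5).
    Then x = 1 + 7·3 = 22, valid modulo lcm(7, 5) = 35: x ≡ 22 (mod 35).
  Combine with x ≡ 8 (mod 13): since gcd(35, 13) = 1, we get a unique residue mod 455.
    Write x = 22 + 35·t and substitute into x ≡ 8 (mod 13): 35·t ≡ 8 − 22 = -14 (mod 13).
    Reduce coefficients mod 13: 9·t ≡ 12 (mod 13).
    The inverse of 9 mod 13 is 3 (since 9·3 = 27 = 2·13 + 1), so t ≡ 3·12 = 36 ≡ 10 (mod 13).
    Then x = 22 + 35·10 = 372, valid modulo lcm(35, 13) = 455: x ≡ 372 (mod 455).
Verify: 372 mod 7 = 1 ✓, 372 mod 5 = 2 ✓, 372 mod 13 = 8 ✓.

x ≡ 372 (mod 455).


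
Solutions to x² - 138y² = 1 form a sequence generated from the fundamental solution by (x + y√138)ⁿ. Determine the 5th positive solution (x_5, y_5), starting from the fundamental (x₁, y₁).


Step 1: Find the fundamental solution (x₁, y₁) of x² - 138y² = 1.
  Expand √138 as a continued fraction. a₀ = ⌊√138⌋ = 11; iterate m_{k+1} = d_k·a_k − m_k, d_{k+1} = (138 − m_{k+1}²)/d_k, a_{k+1} = ⌊(a₀ + m_{k+1})/d_{k+1}⌋ (starting m₀ = 0, d₀ = 1), with convergents p_k = a_k·p_{k-1} + p_{k-2}, q_k = a_k·q_{k-1} + q_{k-2} (p₋₁ = 1, q₋₁ = 0):
  k = 0: a₀ = 11; p₀/q₀ = 11/1; p₀² − 138·q₀² = 121 − 138 = -17.
  k = 1: m = 11, d = 17, a = ⌊(11 + 11)/17⌋ = 1; p/q = (1·11 + 1)/(1·1 + 0) = 12/1; p² − 138·q² = 144 − 138 = 6.
  k = 2: m = 6, d = 6, a = ⌊(11 + 6)/6⌋ = 2; p/q = (2·12 + 11)/(2·1 + 1) = 35/3; p² − 138·q² = 1225 − 1242 = -17.
  k = 3: m = 6, d = 17, a = ⌊(11 + 6)/17⌋ = 1; p/q = (1·35 + 12)/(1·3 + 1) = 47/4; p² − 138·q² = 2209 − 2208 = 1.
  The first convergent with p² − 138·q² = 1 gives the fundamental solution (x₁, y₁) = (47, 4).
Step 2: Apply the recurrence (x_{n+1}, y_{n+1}) = (x₁x_n + 138y₁y_n, x₁y_n + y₁x_n) repeatedly.
  From (x_1, y_1) = (47, 4): x_2 = 47·47 + 138·4·4 = 4417; y_2 = 47·4 + 4·47 = 376.
  From (x_2, y_2) = (4417, 376): x_3 = 47·4417 + 138·4·376 = 415151; y_3 = 47·376 + 4·4417 = 35340.
  From (x_3, y_3) = (415151, 35340): x_4 = 47·415151 + 138·4·35340 = 39019777; y_4 = 47·35340 + 4·415151 = 3321584.
  From (x_4, y_4) = (39019777, 3321584): x_5 = 47·39019777 + 138·4·3321584 = 3667443887; y_5 = 47·3321584 + 4·39019777 = 312193556.
Step 3: Verify x_5² - 138·y_5² = 13450144664293668769 - 13450144664293668768 = 1 (should be 1). ✓

(x_1, y_1) = (47, 4); (x_5, y_5) = (3667443887, 312193556).


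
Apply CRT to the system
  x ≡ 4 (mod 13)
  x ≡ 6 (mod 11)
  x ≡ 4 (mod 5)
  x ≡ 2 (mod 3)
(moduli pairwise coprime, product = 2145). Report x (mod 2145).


Product of moduli M = 13 · 11 · 5 · 3 = 2145.
Merge one congruence at a time:
  Start: x ≡ 4 (mod 13).
  Combine with x ≡ 6 (mod 11); new modulus lcm = 143.
    Write x = 4 + 13·t and substitute into x ≡ 6 (mod 11): 13·t ≡ 6 − 4 = 2 (mod 11).
    Reduce coefficients mod 11: 2·t ≡ 2 (mod 11).
    The inverse of 2 mod 11 is 6 (since 2·6 = 12 = 1·11 + 1), so t ≡ 6·2 = 12 ≡ 1 (mod 11).
    Then x = 4 + 13·1 = 17, valid modulo lcm(13, 11) = 143: x ≡ 17 (mod 143).
  Combine with x ≡ 4 (mod 5); new modulus lcm = 715.
    Write x = 17 + 143·t and substitute into x ≡ 4 (mod 5): 143·t ≡ 4 − 17 = -13 (mod 5).
    Reduce coefficients mod 5: 3·t ≡ 2 (mod 5).
    The inverse of 3 mod 5 is 2 (since 3·2 = 6 = 1·5 + 1), so t ≡ 2·2 = 4 ≡ 4 (mod 5).
    Then x = 17 + 143·4 = 589, valid modulo lcm(143, 5) = 715: x ≡ 589 (mod 715).
  Combine with x ≡ 2 (mod 3); new modulus lcm = 2145.
    Write x = 589 + 715·t and substitute into x ≡ 2 (mod 3): 715·t ≡ 2 − 589 = -587 (mod 3).
    Reduce coefficients mod 3: 1·t ≡ 1 (mod 3).
    So t ≡ 1 (mod 3).
    Then x = 589 + 715·1 = 1304, valid modulo lcm(715, 3) = 2145: x ≡ 1304 (mod 2145).
Verify against each original: 1304 mod 13 = 4, 1304 mod 11 = 6, 1304 mod 5 = 4, 1304 mod 3 = 2.

x ≡ 1304 (mod 2145).


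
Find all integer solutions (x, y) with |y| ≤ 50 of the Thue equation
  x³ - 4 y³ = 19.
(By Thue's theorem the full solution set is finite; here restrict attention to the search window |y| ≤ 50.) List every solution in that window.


The equation is x³ - 4y³ = 19. For fixed y, x³ = 4·y³ + 19, so a solution requires the RHS to be a perfect cube.
Strategy: iterate y from -50 to 50, compute RHS = 4·y³ + 19, and check whether it is a (positive or negative) perfect cube.
Check small values of y:
  y = 0: RHS = 19 is not a perfect cube.
  y = 1: RHS = 23 is not a perfect cube.
  y = -1: RHS = 15 is not a perfect cube.
  y = 2: RHS = 51 is not a perfect cube.
  y = -2: RHS = -13 is not a perfect cube.
  y = 3: RHS = 127 is not a perfect cube.
  y = -3: RHS = -89 is not a perfect cube.
Continuing the search up to |y| = 50 finds no solutions either.
No (x, y) in the scanned range satisfies the equation.

No integer solutions with |y| ≤ 50.


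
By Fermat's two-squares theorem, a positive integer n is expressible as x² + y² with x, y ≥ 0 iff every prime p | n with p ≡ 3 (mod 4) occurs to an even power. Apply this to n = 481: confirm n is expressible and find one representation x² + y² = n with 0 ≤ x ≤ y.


Step 1: Factor n = 481 = 13 · 37.
Step 2: Check the mod-4 condition on each prime factor: 13 ≡ 1 (mod 4), exponent 1; 37 ≡ 1 (mod 4), exponent 1.
All primes ≡ 3 (mod 4) appear to even exponent (or don't appear), so by the two-squares theorem n IS expressible as a sum of two squares.
Step 3: Build a representation. Here n = 13 · 37 is a product of primes ≡ 1 (mod 4). Each prime p ≡ 1 (mod 4) is itself a sum of two squares; find a² by testing p − a² for a perfect square:
  13: 13 − 1² = 12, 13 − 2² = 9 = 3² ⇒ 13 = 2² + 3².
  37: 37 − 1² = 36 = 6² ⇒ 37 = 1² + 6².
  Combine using the Brahmagupta–Fibonacci identity (a² + b²)(c² + d²) = (ac − bd)² + (ad + bc)² = (ac + bd)² + (ad − bc)²:
  13 · 37 = 481: from (2² + 3²)(1² + 6²), take (2·1 − 3·6, 2·6 + 3·1) = (2 − 18, 12 + 3) = (-16, 15); dropping signs (only squares matter) gives (16, 15); check 16² + 15² = 256 + 225 = 481 ✓.
Step 4: Order so x ≤ y and verify: 15² + 16² = 225 + 256 = 481 = n. ✓

n = 481 = 15² + 16² (one valid representation with x ≤ y).


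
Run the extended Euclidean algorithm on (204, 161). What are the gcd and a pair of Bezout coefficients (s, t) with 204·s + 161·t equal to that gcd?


Euclidean algorithm on (204, 161) — divide until remainder is 0:
  204 = 1 · 161 + 43
  161 = 3 · 43 + 32
  43 = 1 · 32 + 11
  32 = 2 · 11 + 10
  11 = 1 · 10 + 1
  10 = 10 · 1 + 0
gcd(204, 161) = 1.
Track Bezout coefficients alongside the remainders: start with r₀ = 204 = a·1 + b·0 (s = 1, t = 0) and r₁ = 161 = a·0 + b·1 (s = 0, t = 1); each new remainder r_{k+1} = r_{k-1} − q_k·r_k inherits s_{k+1} = s_{k-1} − q_k·s_k, t_{k+1} = t_{k-1} − q_k·t_k, so r_k = a·s_k + b·t_k at every step:
  q = 1: r = 43, s = 1 − 1·0 = 1, t = 0 − 1·1 = -1  (check: 204·1 + 161·(-1) = 43)
  q = 3: r = 32, s = 0 − 3·1 = -3, t = 1 − 3·(-1) = 4  (check: 204·(-3) + 161·4 = 32)
  q = 1: r = 11, s = 1 − 1·(-3) = 4, t = -1 − 1·4 = -5  (check: 204·4 + 161·(-5) = 11)
  q = 2: r = 10, s = -3 − 2·4 = -11, t = 4 − 2·(-5) = 14  (check: 204·(-11) + 161·14 = 10)
  q = 1: r = 1, s = 4 − 1·(-11) = 15, t = -5 − 1·14 = -19  (check: 204·15 + 161·(-19) = 1)
The row with r = 1 (the gcd) gives the Bezout coefficients s = 15, t = -19.
Result: 204 · (15) + 161 · (-19) = 1.

gcd(204, 161) = 1; s = 15, t = -19 (check: 204·15 + 161·(-19) = 1).


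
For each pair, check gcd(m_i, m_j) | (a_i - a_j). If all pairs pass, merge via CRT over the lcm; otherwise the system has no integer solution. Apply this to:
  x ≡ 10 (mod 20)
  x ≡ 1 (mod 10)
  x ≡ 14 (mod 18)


Moduli 20, 10, 18 are not pairwise coprime, so CRT works modulo lcm(m_i) when all pairwise compatibility conditions hold.
Pairwise compatibility: gcd(m_i, m_j) must divide a_i - a_j for every pair.
Merge one congruence at a time:
  Start: x ≡ 10 (mod 20).
  Combine with x ≡ 1 (mod 10): gcd(20, 10) = 10, and 1 - 10 = -9 is NOT divisible by 10.
    ⇒ system is inconsistent (no integer solution).

No solution (the system is inconsistent).


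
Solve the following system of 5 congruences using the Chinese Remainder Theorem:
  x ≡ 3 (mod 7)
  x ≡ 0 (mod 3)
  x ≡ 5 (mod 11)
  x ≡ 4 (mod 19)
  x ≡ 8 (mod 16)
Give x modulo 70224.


Product of moduli M = 7 · 3 · 11 · 19 · 16 = 70224.
Merge one congruence at a time:
  Start: x ≡ 3 (mod 7).
  Combine with x ≡ 0 (mod 3); new modulus lcm = 21.
    Write x = 3 + 7·t and substitute into x ≡ 0 (mod 3): 7·t ≡ 0 − 3 = -3 (mod 3).
    Reduce coefficients mod 3: 1·t ≡ 0 (mod 3).
    So t ≡ 0 (mod 3).
    Then x = 3 + 7·0 = 3, valid modulo lcm(7, 3) = 21: x ≡ 3 (mod 21).
  Combine with x ≡ 5 (mod 11); new modulus lcm = 231.
    Write x = 3 + 21·t and substitute into x ≡ 5 (mod 11): 21·t ≡ 5 − 3 = 2 (mod 11).
    Reduce coefficients mod 11: 10·t ≡ 2 (mod 11).
    The inverse of 10 mod 11 is 10 (since 10·10 = 100 = 9·11 + 1), so t ≡ 10·2 = 20 ≡ 9 (mod 11).
    Then x = 3 + 21·9 = 192, valid modulo lcm(21, 11) = 231: x ≡ 192 (mod 231).
  Combine with x ≡ 4 (mod 19); new modulus lcm = 4389.
    Write x = 192 + 231·t and substitute into x ≡ 4 (mod 19): 231·t ≡ 4 − 192 = -188 (mod 19).
    Reduce coefficients mod 19: 3·t ≡ 2 (mod 19).
    The inverse of 3 mod 19 is 13 (since 3·13 = 39 = 2·19 + 1), so t ≡ 13·2 = 26 ≡ 7 (mod 19).
    Then x = 192 + 231·7 = 1809, valid modulo lcm(231, 19) = 4389: x ≡ 1809 (mod 4389).
  Combine with x ≡ 8 (mod 16); new modulus lcm = 70224.
    Write x = 1809 + 4389·t and substitute into x ≡ 8 (mod 16): 4389·t ≡ 8 − 1809 = -1801 (mod 16).
    Reduce coefficients mod 16: 5·t ≡ 7 (mod 16).
    The inverse of 5 mod 16 is 13 (since 5·13 = 65 = 4·16 + 1), so t ≡ 13·7 = 91 ≡ 11 (mod 16).
    Then x = 1809 + 4389·11 = 50088, valid modulo lcm(4389, 16) = 70224: x ≡ 50088 (mod 70224).
Verify against each original: 50088 mod 7 = 3, 50088 mod 3 = 0, 50088 mod 11 = 5, 50088 mod 19 = 4, 50088 mod 16 = 8.

x ≡ 50088 (mod 70224).


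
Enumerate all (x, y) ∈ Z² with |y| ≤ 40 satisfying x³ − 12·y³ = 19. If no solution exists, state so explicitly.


The equation is x³ - 12y³ = 19. For fixed y, x³ = 12·y³ + 19, so a solution requires the RHS to be a perfect cube.
Strategy: iterate y from -40 to 40, compute RHS = 12·y³ + 19, and check whether it is a (positive or negative) perfect cube.
Check small values of y:
  y = 0: RHS = 19 is not a perfect cube.
  y = 1: RHS = 31 is not a perfect cube.
  y = -1: RHS = 7 is not a perfect cube.
  y = 2: RHS = 115 is not a perfect cube.
  y = -2: RHS = -77 is not a perfect cube.
  y = 3: RHS = 343 = (7)³ ⇒ x = 7 works.
  y = -3: RHS = -305 is not a perfect cube.
Continuing the search up to |y| = 40 finds no further solutions beyond those listed.
Collected solutions: (7, 3).

Solutions (with |y| ≤ 40): (7, 3).


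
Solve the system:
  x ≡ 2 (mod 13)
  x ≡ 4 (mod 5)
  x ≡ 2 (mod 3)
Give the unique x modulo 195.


Moduli 13, 5, 3 are pairwise coprime; by CRT there is a unique solution modulo M = 13 · 5 · 3 = 195.
Solve pairwise, accumulating the modulus:
  Start with x ≡ 2 (mod 13).
  Combine with x ≡ 4 (mod 5): since gcd(13, 5) = 1, we get a unique residue mod 65.
    Write x = 2 + 13·t and substitute into x ≡ 4 (mod 5): 13·t ≡ 4 − 2 = 2 (mod 5).
    Reduce coefficients mod 5: 3·t ≡ 2 (mod 5).
    The inverse of 3 mod 5 is 2 (since 3·2 = 6 = 1·5 + 1), so t ≡ 2·2 = 4 ≡ 4 (mod 5).
    Then x = 2 + 13·4 = 54, valid modulo lcm(13, 5) = 65: x ≡ 54 (mod 65).
  Combine with x ≡ 2 (mod 3): since gcd(65, 3) = 1, we get a unique residue mod 195.
    Write x = 54 + 65·t and substitute into x ≡ 2 (mod 3): 65·t ≡ 2 − 54 = -52 (mod 3).
    Reduce coefficients mod 3: 2·t ≡ 2 (mod 3).
    The inverse of 2 mod 3 is 2 (since 2·2 = 4 = 1·3 + 1), so t ≡ 2·2 = 4 ≡ 1 (mod 3).
    Then x = 54 + 65·1 = 119, valid modulo lcm(65, 3) = 195: x ≡ 119 (mod 195).
Verify: 119 mod 13 = 2 ✓, 119 mod 5 = 4 ✓, 119 mod 3 = 2 ✓.

x ≡ 119 (mod 195).


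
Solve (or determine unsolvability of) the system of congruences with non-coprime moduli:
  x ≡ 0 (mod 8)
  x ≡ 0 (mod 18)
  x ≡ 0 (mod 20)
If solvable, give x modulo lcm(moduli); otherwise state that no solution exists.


Moduli 8, 18, 20 are not pairwise coprime, so CRT works modulo lcm(m_i) when all pairwise compatibility conditions hold.
Pairwise compatibility: gcd(m_i, m_j) must divide a_i - a_j for every pair.
Merge one congruence at a time:
  Start: x ≡ 0 (mod 8).
  Combine with x ≡ 0 (mod 18): gcd(8, 18) = 2; 0 - 0 = 0, which IS divisible by 2, so compatible.
    Write x = 0 + 8·t and substitute into x ≡ 0 (mod 18): 8·t ≡ 0 − 0 = 0 (mod 18).
    Divide the congruence (and modulus) by g = 2: 4·t ≡ 0 (mod 9).
    The inverse of 4 mod 9 is 7 (since 4·7 = 28 = 3·9 + 1), so t ≡ 7·0 = 0 ≡ 0 (mod 9).
    Then x = 0 + 8·0 = 0, valid modulo lcm(8, 18) = 72: x ≡ 0 (mod 72).
  Combine with x ≡ 0 (mod 20): gcd(72, 20) = 4; 0 - 0 = 0, which IS divisible by 4, so compatible.
    Write x = 0 + 72·t and substitute into x ≡ 0 (mod 20): 72·t ≡ 0 − 0 = 0 (mod 20).
    Divide the congruence (and modulus) by g = 4: 18·t ≡ 0 (mod 5).
    Reduce coefficients mod 5: 3·t ≡ 0 (mod 5).
    The inverse of 3 mod 5 is 2 (since 3·2 = 6 = 1·5 + 1), so t ≡ 2·0 = 0 ≡ 0 (mod 5).
    Then x = 0 + 72·0 = 0, valid modulo lcm(72, 20) = 360: x ≡ 0 (mod 360).
Verify: 0 mod 8 = 0, 0 mod 18 = 0, 0 mod 20 = 0.

x ≡ 0 (mod 360).


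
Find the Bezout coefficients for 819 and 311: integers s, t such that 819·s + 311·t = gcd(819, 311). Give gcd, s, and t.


Euclidean algorithm on (819, 311) — divide until remainder is 0:
  819 = 2 · 311 + 197
  311 = 1 · 197 + 114
  197 = 1 · 114 + 83
  114 = 1 · 83 + 31
  83 = 2 · 31 + 21
  31 = 1 · 21 + 10
  21 = 2 · 10 + 1
  10 = 10 · 1 + 0
gcd(819, 311) = 1.
Track Bezout coefficients alongside the remainders: start with r₀ = 819 = a·1 + b·0 (s = 1, t = 0) and r₁ = 311 = a·0 + b·1 (s = 0, t = 1); each new remainder r_{k+1} = r_{k-1} − q_k·r_k inherits s_{k+1} = s_{k-1} − q_k·s_k, t_{k+1} = t_{k-1} − q_k·t_k, so r_k = a·s_k + b·t_k at every step:
  q = 2: r = 197, s = 1 − 2·0 = 1, t = 0 − 2·1 = -2  (check: 819·1 + 311·(-2) = 197)
  q = 1: r = 114, s = 0 − 1·1 = -1, t = 1 − 1·(-2) = 3  (check: 819·(-1) + 311·3 = 114)
  q = 1: r = 83, s = 1 − 1·(-1) = 2, t = -2 − 1·3 = -5  (check: 819·2 + 311·(-5) = 83)
  q = 1: r = 31, s = -1 − 1·2 = -3, t = 3 − 1·(-5) = 8  (check: 819·(-3) + 311·8 = 31)
  q = 2: r = 21, s = 2 − 2·(-3) = 8, t = -5 − 2·8 = -21  (check: 819·8 + 311·(-21) = 21)
  q = 1: r = 10, s = -3 − 1·8 = -11, t = 8 − 1·(-21) = 29  (check: 819·(-11) + 311·29 = 10)
  q = 2: r = 1, s = 8 − 2·(-11) = 30, t = -21 − 2·29 = -79  (check: 819·30 + 311·(-79) = 1)
The row with r = 1 (the gcd) gives the Bezout coefficients s = 30, t = -79.
Result: 819 · (30) + 311 · (-79) = 1.

gcd(819, 311) = 1; s = 30, t = -79 (check: 819·30 + 311·(-79) = 1).


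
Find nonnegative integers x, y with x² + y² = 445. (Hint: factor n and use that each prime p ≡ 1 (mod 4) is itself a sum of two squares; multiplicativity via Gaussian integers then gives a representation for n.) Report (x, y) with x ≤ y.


Step 1: Factor n = 445 = 5 · 89.
Step 2: Check the mod-4 condition on each prime factor: 5 ≡ 1 (mod 4), exponent 1; 89 ≡ 1 (mod 4), exponent 1.
All primes ≡ 3 (mod 4) appear to even exponent (or don't appear), so by the two-squares theorem n IS expressible as a sum of two squares.
Step 3: Build a representation. Here n = 5 · 89 is a product of primes ≡ 1 (mod 4). Each prime p ≡ 1 (mod 4) is itself a sum of two squares; find a² by testing p − a² for a perfect square:
  5: 5 − 1² = 4 = 2² ⇒ 5 = 1² + 2².
  89: 89 − 1² = 88, 89 − 2² = 85, 89 − 3² = 80, 89 − 4² = 73, 89 − 5² = 64 = 8² ⇒ 89 = 5² + 8².
  Combine using the Brahmagupta–Fibonacci identity (a² + b²)(c² + d²) = (ac − bd)² + (ad + bc)² = (ac + bd)² + (ad − bc)²:
  5 · 89 = 445: from (1² + 2²)(5² + 8²), take (1·5 − 2·8, 1·8 + 2·5) = (5 − 16, 8 + 10) = (-11, 18); dropping signs (only squares matter) gives (11, 18); check 11² + 18² = 121 + 324 = 445 ✓.
Step 4: Order so x ≤ y and verify: 11² + 18² = 121 + 324 = 445 = n. ✓

n = 445 = 11² + 18² (one valid representation with x ≤ y).


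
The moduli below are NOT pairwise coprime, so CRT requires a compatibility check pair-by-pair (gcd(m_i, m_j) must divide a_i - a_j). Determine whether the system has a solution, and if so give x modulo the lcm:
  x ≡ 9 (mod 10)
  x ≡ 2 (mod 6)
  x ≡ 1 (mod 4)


Moduli 10, 6, 4 are not pairwise coprime, so CRT works modulo lcm(m_i) when all pairwise compatibility conditions hold.
Pairwise compatibility: gcd(m_i, m_j) must divide a_i - a_j for every pair.
Merge one congruence at a time:
  Start: x ≡ 9 (mod 10).
  Combine with x ≡ 2 (mod 6): gcd(10, 6) = 2, and 2 - 9 = -7 is NOT divisible by 2.
    ⇒ system is inconsistent (no integer solution).

No solution (the system is inconsistent).


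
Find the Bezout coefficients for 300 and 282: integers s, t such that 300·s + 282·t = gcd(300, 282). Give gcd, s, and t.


Euclidean algorithm on (300, 282) — divide until remainder is 0:
  300 = 1 · 282 + 18
  282 = 15 · 18 + 12
  18 = 1 · 12 + 6
  12 = 2 · 6 + 0
gcd(300, 282) = 6.
Track Bezout coefficients alongside the remainders: start with r₀ = 300 = a·1 + b·0 (s = 1, t = 0) and r₁ = 282 = a·0 + b·1 (s = 0, t = 1); each new remainder r_{k+1} = r_{k-1} − q_k·r_k inherits s_{k+1} = s_{k-1} − q_k·s_k, t_{k+1} = t_{k-1} − q_k·t_k, so r_k = a·s_k + b·t_k at every step:
  q = 1: r = 18, s = 1 − 1·0 = 1, t = 0 − 1·1 = -1  (check: 300·1 + 282·(-1) = 18)
  q = 15: r = 12, s = 0 − 15·1 = -15, t = 1 − 15·(-1) = 16  (check: 300·(-15) + 282·16 = 12)
  q = 1: r = 6, s = 1 − 1·(-15) = 16, t = -1 − 1·16 = -17  (check: 300·16 + 282·(-17) = 6)
The row with r = 6 (the gcd) gives the Bezout coefficients s = 16, t = -17.
Result: 300 · (16) + 282 · (-17) = 6.

gcd(300, 282) = 6; s = 16, t = -17 (check: 300·16 + 282·(-17) = 6).
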